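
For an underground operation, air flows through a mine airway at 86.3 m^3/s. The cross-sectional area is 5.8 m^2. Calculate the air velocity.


Velocity = flow rate / cross-sectional area
= 86.3 / 5.8
= 14.8793 m/s

14.8793 m/s


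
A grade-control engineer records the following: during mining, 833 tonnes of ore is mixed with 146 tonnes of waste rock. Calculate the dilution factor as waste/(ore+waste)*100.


Total material = ore + waste
= 833 + 146 = 979 tonnes
Dilution = waste / total * 100
= 146 / 979 * 100
= 0.1491317671 * 100
= 14.9132%

14.9132%


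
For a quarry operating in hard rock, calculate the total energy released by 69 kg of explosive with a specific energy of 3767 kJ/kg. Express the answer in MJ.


259.923 MJ

Energy = mass * specific_energy / 1000
= 69 * 3767 / 1000
= 259923 / 1000
= 259.923 MJ


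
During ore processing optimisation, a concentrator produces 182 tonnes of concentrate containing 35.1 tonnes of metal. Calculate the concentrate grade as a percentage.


Grade = (metal in concentrate / concentrate mass) * 100
= (35.1 / 182) * 100
= 0.1928571429 * 100
= 19.2857%

19.2857%


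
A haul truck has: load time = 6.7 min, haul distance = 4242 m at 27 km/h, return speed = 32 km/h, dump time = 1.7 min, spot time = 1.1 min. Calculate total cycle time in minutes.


26.8804 min

Convert haul speed to m/min: 27 * 1000/60 = 450 m/min
Haul time = 4242 / 450 = 9.426666667 min
Convert return speed to m/min: 32 * 1000/60 = 533.3333333 m/min
Return time = 4242 / 533.3333333 = 7.95375 min
Total cycle time:
= 6.7 + 9.426666667 + 1.7 + 7.95375 + 1.1
= 26.8804 min


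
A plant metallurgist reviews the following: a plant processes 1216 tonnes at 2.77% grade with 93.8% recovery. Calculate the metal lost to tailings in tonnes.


Total metal in feed:
= 1216 * 2.77 / 100 = 33.6832 tonnes
Metal recovered:
= 33.6832 * 93.8 / 100 = 31.5948416 tonnes
Metal lost to tailings:
= 33.6832 - 31.5948416
= 2.0884 tonnes

2.0884 tonnes


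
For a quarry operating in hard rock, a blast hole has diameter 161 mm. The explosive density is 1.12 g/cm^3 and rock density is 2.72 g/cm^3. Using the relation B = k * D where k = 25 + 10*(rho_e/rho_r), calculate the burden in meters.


First, compute k:
rho_e / rho_r = 1.12 / 2.72 = 0.4117647059
k = 25 + 10 * 0.4117647059 = 29.11764706
Then, compute burden:
B = k * D / 1000 = 29.11764706 * 161 / 1000
= 4687.941176 / 1000
= 4.6879 m

4.6879 m


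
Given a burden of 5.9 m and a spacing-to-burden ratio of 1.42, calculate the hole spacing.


8.378 m

Spacing = burden * ratio
= 5.9 * 1.42
= 8.378 m


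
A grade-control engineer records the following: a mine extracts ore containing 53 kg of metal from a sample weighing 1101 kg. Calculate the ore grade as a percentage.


Ore grade = (metal mass / ore mass) * 100
= (53 / 1101) * 100
= 0.04813805631 * 100
= 4.8138%

4.8138%


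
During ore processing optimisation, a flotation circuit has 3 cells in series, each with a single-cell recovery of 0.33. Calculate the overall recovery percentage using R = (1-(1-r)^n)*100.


69.9237%

Complement of single-cell recovery:
1 - r = 1 - 0.33 = 0.67
Raise to power n:
(1 - r)^3 = 0.67^3 = 0.300763
Overall recovery:
R = (1 - 0.300763) * 100
= 69.9237%


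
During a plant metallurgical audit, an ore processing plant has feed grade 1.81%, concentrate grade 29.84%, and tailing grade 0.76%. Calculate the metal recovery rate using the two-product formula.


Using the two-product formula:
R = 100 * c * (f - t) / (f * (c - t))
Numerator = 100 * 29.84 * (1.81 - 0.76)
= 100 * 29.84 * 1.05
= 3133.2
Denominator = 1.81 * (29.84 - 0.76)
= 1.81 * 29.08
= 52.6348
R = 3133.2 / 52.6348
= 59.5272%

59.5272%


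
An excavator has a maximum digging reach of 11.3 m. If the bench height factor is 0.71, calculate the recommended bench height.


8.023 m

Bench height = reach * factor
= 11.3 * 0.71
= 8.023 m


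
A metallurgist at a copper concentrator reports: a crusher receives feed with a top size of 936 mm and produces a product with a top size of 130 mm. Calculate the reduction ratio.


7.2

Reduction ratio = feed size / product size
= 936 / 130
= 7.2


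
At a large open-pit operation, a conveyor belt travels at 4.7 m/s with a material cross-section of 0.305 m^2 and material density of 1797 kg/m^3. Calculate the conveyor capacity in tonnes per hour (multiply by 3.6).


9273.5982 t/h

Volumetric flow = speed * area
= 4.7 * 0.305 = 1.4335 m^3/s
Mass flow = volumetric * density
= 1.4335 * 1797 = 2575.9995 kg/s
Convert to t/h: multiply by 3.6
Capacity = 2575.9995 * 3.6
= 9273.5982 t/h


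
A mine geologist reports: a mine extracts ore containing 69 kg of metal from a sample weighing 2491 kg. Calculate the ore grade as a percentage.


2.77%

Ore grade = (metal mass / ore mass) * 100
= (69 / 2491) * 100
= 0.02769971899 * 100
= 2.77%


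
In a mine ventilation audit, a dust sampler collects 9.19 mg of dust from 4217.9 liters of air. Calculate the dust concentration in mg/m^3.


Convert liters to m^3: 1 m^3 = 1000 L
Concentration = mass / volume * 1000
= 9.19 / 4217.9 * 1000
= 0.00217880936 * 1000
= 2.1788 mg/m^3

2.1788 mg/m^3


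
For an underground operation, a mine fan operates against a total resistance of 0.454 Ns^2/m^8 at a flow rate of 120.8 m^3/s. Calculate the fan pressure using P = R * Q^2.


6625.0586 Pa

Compute Q^2:
Q^2 = 120.8^2 = 14592.64
Compute pressure:
P = R * Q^2 = 0.454 * 14592.64
= 6625.0586 Pa


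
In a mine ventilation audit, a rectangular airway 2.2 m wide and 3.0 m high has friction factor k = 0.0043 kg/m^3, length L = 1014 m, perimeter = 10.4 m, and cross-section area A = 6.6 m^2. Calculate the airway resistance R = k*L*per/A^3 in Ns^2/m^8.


0.1577 Ns^2/m^8

Compute the numerator:
k * L * per = 0.0043 * 1014 * 10.4
= 45.34608
Compute the denominator:
A^3 = 6.6^3 = 287.496
Resistance:
R = 45.34608 / 287.496
= 0.1577 Ns^2/m^8


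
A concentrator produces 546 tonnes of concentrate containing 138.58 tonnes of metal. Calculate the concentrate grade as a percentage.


Grade = (metal in concentrate / concentrate mass) * 100
= (138.58 / 546) * 100
= 0.2538095238 * 100
= 25.381%

25.381%


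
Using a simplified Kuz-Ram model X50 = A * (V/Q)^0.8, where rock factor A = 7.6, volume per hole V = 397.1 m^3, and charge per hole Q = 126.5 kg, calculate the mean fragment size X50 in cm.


18.9785 cm

Compute V/Q:
V/Q = 397.1 / 126.5 = 3.139130435
Raise to the power 0.8:
(V/Q)^0.8 = 3.139130435^0.8 = 2.497166437
Multiply by A:
X50 = 7.6 * 2.497166437
= 18.9785 cm


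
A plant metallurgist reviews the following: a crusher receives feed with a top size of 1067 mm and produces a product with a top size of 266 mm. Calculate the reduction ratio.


4.0113

Reduction ratio = feed size / product size
= 1067 / 266
= 4.0113


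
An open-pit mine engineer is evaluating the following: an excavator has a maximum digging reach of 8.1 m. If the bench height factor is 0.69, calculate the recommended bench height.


5.589 m

Bench height = reach * factor
= 8.1 * 0.69
= 5.589 m


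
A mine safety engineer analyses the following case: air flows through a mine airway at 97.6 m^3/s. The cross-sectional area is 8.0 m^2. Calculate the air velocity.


12.2 m/s

Velocity = flow rate / cross-sectional area
= 97.6 / 8.0
= 12.2 m/s


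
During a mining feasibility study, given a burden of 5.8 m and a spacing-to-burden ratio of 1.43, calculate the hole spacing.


8.294 m

Spacing = burden * ratio
= 5.8 * 1.43
= 8.294 m


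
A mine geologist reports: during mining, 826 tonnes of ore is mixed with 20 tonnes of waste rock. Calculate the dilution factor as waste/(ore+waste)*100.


2.3641%

Total material = ore + waste
= 826 + 20 = 846 tonnes
Dilution = waste / total * 100
= 20 / 846 * 100
= 0.02364066194 * 100
= 2.3641%


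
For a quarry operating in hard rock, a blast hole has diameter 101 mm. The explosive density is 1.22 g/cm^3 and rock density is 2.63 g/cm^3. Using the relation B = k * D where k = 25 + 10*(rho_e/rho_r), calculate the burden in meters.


First, compute k:
rho_e / rho_r = 1.22 / 2.63 = 0.463878327
k = 25 + 10 * 0.463878327 = 29.63878327
Then, compute burden:
B = k * D / 1000 = 29.63878327 * 101 / 1000
= 2993.51711 / 1000
= 2.9935 m

2.9935 m


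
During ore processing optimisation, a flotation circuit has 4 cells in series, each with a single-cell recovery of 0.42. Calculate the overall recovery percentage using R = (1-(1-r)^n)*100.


88.6835%

Complement of single-cell recovery:
1 - r = 1 - 0.42 = 0.58
Raise to power n:
(1 - r)^4 = 0.58^4 = 0.11316496
Overall recovery:
R = (1 - 0.11316496) * 100
= 88.6835%


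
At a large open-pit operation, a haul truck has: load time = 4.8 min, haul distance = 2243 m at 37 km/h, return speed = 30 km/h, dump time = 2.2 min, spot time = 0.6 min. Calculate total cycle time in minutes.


15.7233 min

Convert haul speed to m/min: 37 * 1000/60 = 616.6666667 m/min
Haul time = 2243 / 616.6666667 = 3.637297297 min
Convert return speed to m/min: 30 * 1000/60 = 500 m/min
Return time = 2243 / 500 = 4.486 min
Total cycle time:
= 4.8 + 3.637297297 + 2.2 + 4.486 + 0.6
= 15.7233 min


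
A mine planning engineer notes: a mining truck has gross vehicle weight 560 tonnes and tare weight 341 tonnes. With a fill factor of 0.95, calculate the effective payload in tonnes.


208.05 tonnes

Maximum payload = gross - tare
= 560 - 341 = 219 tonnes
Effective payload = max payload * fill factor
= 219 * 0.95
= 208.05 tonnes


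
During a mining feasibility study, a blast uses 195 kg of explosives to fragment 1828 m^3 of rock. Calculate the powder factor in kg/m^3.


Powder factor = explosive mass / rock volume
= 195 / 1828
= 0.1067 kg/m^3

0.1067 kg/m^3


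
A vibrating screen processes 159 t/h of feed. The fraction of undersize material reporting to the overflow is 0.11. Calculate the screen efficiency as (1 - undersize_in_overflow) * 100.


Screen efficiency = (1 - fraction of undersize in overflow) * 100
= (1 - 0.11) * 100
= 0.89 * 100
= 89.0%

89.0%


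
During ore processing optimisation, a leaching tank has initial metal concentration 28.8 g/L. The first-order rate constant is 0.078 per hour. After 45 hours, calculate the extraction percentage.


Compute the exponent:
-k * t = -0.078 * 45 = -3.51
Remaining concentration:
C = 28.8 * exp(-3.51)
= 28.8 * 0.02989691444
= 0.8610311358 g/L
Extracted = 28.8 - 0.8610311358 = 27.93896886 g/L
Extraction % = 27.93896886 / 28.8 * 100
= 97.0103%

97.0103%


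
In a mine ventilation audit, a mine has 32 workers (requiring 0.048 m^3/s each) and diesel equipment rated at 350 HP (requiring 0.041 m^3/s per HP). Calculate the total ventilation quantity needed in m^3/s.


Airflow for workers:
Q_people = 32 * 0.048 = 1.536 m^3/s
Airflow for diesel equipment:
Q_diesel = 350 * 0.041 = 14.35 m^3/s
Total ventilation:
Q_total = 1.536 + 14.35
= 15.886 m^3/s

15.886 m^3/s


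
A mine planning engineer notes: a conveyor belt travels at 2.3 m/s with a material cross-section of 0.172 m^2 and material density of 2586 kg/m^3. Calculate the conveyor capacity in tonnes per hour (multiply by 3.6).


3682.8778 t/h

Volumetric flow = speed * area
= 2.3 * 0.172 = 0.3956 m^3/s
Mass flow = volumetric * density
= 0.3956 * 2586 = 1023.0216 kg/s
Convert to t/h: multiply by 3.6
Capacity = 1023.0216 * 3.6
= 3682.8778 t/h


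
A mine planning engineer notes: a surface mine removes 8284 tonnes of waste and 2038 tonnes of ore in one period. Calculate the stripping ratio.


4.0648

Stripping ratio = waste tonnage / ore tonnage
= 8284 / 2038
= 4.0648


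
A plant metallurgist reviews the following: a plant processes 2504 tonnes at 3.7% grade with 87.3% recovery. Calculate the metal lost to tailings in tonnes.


11.7663 tonnes

Total metal in feed:
= 2504 * 3.7 / 100 = 92.648 tonnes
Metal recovered:
= 92.648 * 87.3 / 100 = 80.881704 tonnes
Metal lost to tailings:
= 92.648 - 80.881704
= 11.7663 tonnes


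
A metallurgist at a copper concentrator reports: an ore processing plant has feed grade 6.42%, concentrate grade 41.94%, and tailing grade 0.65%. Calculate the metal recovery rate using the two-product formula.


91.2902%

Using the two-product formula:
R = 100 * c * (f - t) / (f * (c - t))
Numerator = 100 * 41.94 * (6.42 - 0.65)
= 100 * 41.94 * 5.77
= 24199.38
Denominator = 6.42 * (41.94 - 0.65)
= 6.42 * 41.29
= 265.0818
R = 24199.38 / 265.0818
= 91.2902%


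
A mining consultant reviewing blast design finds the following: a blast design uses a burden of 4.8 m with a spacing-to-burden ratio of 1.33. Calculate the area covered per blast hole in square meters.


First, find the spacing:
Spacing = burden * ratio = 4.8 * 1.33
= 6.384 m
Then, calculate the area:
Area = burden * spacing = 4.8 * 6.384
= 30.6432 m^2

30.6432 m^2


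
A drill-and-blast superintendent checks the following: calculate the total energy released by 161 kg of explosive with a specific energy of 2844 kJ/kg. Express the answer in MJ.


Energy = mass * specific_energy / 1000
= 161 * 2844 / 1000
= 457884 / 1000
= 457.884 MJ

457.884 MJ


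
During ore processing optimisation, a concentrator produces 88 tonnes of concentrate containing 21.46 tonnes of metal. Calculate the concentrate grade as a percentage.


24.3864%

Grade = (metal in concentrate / concentrate mass) * 100
= (21.46 / 88) * 100
= 0.2438636364 * 100
= 24.3864%


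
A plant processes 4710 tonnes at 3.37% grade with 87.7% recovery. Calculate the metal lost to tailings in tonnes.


Total metal in feed:
= 4710 * 3.37 / 100 = 158.727 tonnes
Metal recovered:
= 158.727 * 87.7 / 100 = 139.203579 tonnes
Metal lost to tailings:
= 158.727 - 139.203579
= 19.5234 tonnes

19.5234 tonnes


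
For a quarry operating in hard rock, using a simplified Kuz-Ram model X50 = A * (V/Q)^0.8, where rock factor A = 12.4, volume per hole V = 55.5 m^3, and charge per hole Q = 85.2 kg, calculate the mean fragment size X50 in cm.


8.8004 cm

Compute V/Q:
V/Q = 55.5 / 85.2 = 0.6514084507
Raise to the power 0.8:
(V/Q)^0.8 = 0.6514084507^0.8 = 0.7097129188
Multiply by A:
X50 = 12.4 * 0.7097129188
= 8.8004 cm


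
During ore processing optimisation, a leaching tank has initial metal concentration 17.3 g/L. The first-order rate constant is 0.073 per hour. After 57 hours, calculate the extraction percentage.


Compute the exponent:
-k * t = -0.073 * 57 = -4.161
Remaining concentration:
C = 17.3 * exp(-4.161)
= 17.3 * 0.01559195816
= 0.2697408762 g/L
Extracted = 17.3 - 0.2697408762 = 17.03025912 g/L
Extraction % = 17.03025912 / 17.3 * 100
= 98.4408%

98.4408%


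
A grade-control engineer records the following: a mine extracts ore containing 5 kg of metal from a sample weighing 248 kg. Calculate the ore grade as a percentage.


2.0161%

Ore grade = (metal mass / ore mass) * 100
= (5 / 248) * 100
= 0.02016129032 * 100
= 2.0161%


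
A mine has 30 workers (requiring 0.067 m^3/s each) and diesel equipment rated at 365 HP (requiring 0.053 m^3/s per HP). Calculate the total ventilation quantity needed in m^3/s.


Airflow for workers:
Q_people = 30 * 0.067 = 2.01 m^3/s
Airflow for diesel equipment:
Q_diesel = 365 * 0.053 = 19.345 m^3/s
Total ventilation:
Q_total = 2.01 + 19.345
= 21.355 m^3/s

21.355 m^3/s


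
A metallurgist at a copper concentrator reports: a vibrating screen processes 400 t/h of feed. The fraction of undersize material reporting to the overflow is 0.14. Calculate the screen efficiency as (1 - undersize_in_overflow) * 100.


Screen efficiency = (1 - fraction of undersize in overflow) * 100
= (1 - 0.14) * 100
= 0.86 * 100
= 86.0%

86.0%


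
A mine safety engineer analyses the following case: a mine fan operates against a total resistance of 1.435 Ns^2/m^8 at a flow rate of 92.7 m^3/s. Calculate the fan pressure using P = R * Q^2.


Compute Q^2:
Q^2 = 92.7^2 = 8593.29
Compute pressure:
P = R * Q^2 = 1.435 * 8593.29
= 12331.3712 Pa

12331.3712 Pa


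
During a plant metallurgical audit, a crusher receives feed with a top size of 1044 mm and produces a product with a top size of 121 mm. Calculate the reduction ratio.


8.6281

Reduction ratio = feed size / product size
= 1044 / 121
= 8.6281


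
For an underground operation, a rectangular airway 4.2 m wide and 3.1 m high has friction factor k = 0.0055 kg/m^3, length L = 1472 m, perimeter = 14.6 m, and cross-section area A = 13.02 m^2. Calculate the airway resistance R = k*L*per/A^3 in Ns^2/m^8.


Compute the numerator:
k * L * per = 0.0055 * 1472 * 14.6
= 118.2016
Compute the denominator:
A^3 = 13.02^3 = 2207.155608
Resistance:
R = 118.2016 / 2207.155608
= 0.0536 Ns^2/m^8

0.0536 Ns^2/m^8


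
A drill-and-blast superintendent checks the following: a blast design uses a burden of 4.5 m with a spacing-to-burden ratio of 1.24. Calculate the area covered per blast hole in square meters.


First, find the spacing:
Spacing = burden * ratio = 4.5 * 1.24
= 5.58 m
Then, calculate the area:
Area = burden * spacing = 4.5 * 5.58
= 25.11 m^2

25.11 m^2


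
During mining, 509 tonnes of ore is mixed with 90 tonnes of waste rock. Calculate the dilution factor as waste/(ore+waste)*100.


15.025%

Total material = ore + waste
= 509 + 90 = 599 tonnes
Dilution = waste / total * 100
= 90 / 599 * 100
= 0.1502504174 * 100
= 15.025%


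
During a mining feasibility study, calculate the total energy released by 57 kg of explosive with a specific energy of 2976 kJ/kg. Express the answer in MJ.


Energy = mass * specific_energy / 1000
= 57 * 2976 / 1000
= 169632 / 1000
= 169.632 MJ

169.632 MJ


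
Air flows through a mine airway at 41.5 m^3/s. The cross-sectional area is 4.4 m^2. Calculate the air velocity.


9.4318 m/s

Velocity = flow rate / cross-sectional area
= 41.5 / 4.4
= 9.4318 m/s


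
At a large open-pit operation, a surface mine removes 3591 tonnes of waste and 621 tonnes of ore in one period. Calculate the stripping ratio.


5.7826

Stripping ratio = waste tonnage / ore tonnage
= 3591 / 621
= 5.7826


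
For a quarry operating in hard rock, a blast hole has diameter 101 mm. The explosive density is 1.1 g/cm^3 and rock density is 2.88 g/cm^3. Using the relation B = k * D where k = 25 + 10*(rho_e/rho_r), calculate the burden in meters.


2.9108 m

First, compute k:
rho_e / rho_r = 1.1 / 2.88 = 0.3819444444
k = 25 + 10 * 0.3819444444 = 28.81944444
Then, compute burden:
B = k * D / 1000 = 28.81944444 * 101 / 1000
= 2910.763889 / 1000
= 2.9108 m


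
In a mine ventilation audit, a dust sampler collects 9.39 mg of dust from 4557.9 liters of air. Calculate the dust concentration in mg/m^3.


Convert liters to m^3: 1 m^3 = 1000 L
Concentration = mass / volume * 1000
= 9.39 / 4557.9 * 1000
= 0.002060159284 * 1000
= 2.0602 mg/m^3

2.0602 mg/m^3


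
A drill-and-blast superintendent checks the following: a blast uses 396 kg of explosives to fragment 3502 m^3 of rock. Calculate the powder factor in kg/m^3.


Powder factor = explosive mass / rock volume
= 396 / 3502
= 0.1131 kg/m^3

0.1131 kg/m^3


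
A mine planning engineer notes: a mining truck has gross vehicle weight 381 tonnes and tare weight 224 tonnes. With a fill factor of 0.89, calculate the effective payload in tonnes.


139.73 tonnes

Maximum payload = gross - tare
= 381 - 224 = 157 tonnes
Effective payload = max payload * fill factor
= 157 * 0.89
= 139.73 tonnes


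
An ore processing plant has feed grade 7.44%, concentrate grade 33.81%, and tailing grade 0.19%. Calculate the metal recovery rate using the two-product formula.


Using the two-product formula:
R = 100 * c * (f - t) / (f * (c - t))
Numerator = 100 * 33.81 * (7.44 - 0.19)
= 100 * 33.81 * 7.25
= 24512.25
Denominator = 7.44 * (33.81 - 0.19)
= 7.44 * 33.62
= 250.1328
R = 24512.25 / 250.1328
= 97.9969%

97.9969%


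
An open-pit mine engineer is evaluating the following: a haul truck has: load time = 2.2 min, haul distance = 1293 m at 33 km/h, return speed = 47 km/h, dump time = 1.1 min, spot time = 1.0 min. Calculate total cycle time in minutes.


Convert haul speed to m/min: 33 * 1000/60 = 550 m/min
Haul time = 1293 / 550 = 2.350909091 min
Convert return speed to m/min: 47 * 1000/60 = 783.3333333 m/min
Return time = 1293 / 783.3333333 = 1.650638298 min
Total cycle time:
= 2.2 + 2.350909091 + 1.1 + 1.650638298 + 1.0
= 8.3015 min

8.3015 min


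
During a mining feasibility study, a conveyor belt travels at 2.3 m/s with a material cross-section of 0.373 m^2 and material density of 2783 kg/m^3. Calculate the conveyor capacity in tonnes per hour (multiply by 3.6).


8595.1285 t/h

Volumetric flow = speed * area
= 2.3 * 0.373 = 0.8579 m^3/s
Mass flow = volumetric * density
= 0.8579 * 2783 = 2387.5357 kg/s
Convert to t/h: multiply by 3.6
Capacity = 2387.5357 * 3.6
= 8595.1285 t/h


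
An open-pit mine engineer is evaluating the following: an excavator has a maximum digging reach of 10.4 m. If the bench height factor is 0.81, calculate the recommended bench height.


Bench height = reach * factor
= 10.4 * 0.81
= 8.424 m

8.424 m


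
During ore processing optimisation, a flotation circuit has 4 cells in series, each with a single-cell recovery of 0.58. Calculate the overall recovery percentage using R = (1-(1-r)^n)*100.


96.8883%

Complement of single-cell recovery:
1 - r = 1 - 0.58 = 0.42
Raise to power n:
(1 - r)^4 = 0.42^4 = 0.03111696
Overall recovery:
R = (1 - 0.03111696) * 100
= 96.8883%


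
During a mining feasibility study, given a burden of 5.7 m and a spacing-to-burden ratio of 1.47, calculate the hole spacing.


8.379 m

Spacing = burden * ratio
= 5.7 * 1.47
= 8.379 m


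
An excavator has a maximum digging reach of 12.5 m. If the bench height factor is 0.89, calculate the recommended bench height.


11.125 m

Bench height = reach * factor
= 12.5 * 0.89
= 11.125 m


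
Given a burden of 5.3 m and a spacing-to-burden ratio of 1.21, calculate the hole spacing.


Spacing = burden * ratio
= 5.3 * 1.21
= 6.413 m

6.413 m


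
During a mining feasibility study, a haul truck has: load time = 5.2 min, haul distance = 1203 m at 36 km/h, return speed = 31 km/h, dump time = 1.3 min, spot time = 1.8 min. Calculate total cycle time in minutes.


Convert haul speed to m/min: 36 * 1000/60 = 600 m/min
Haul time = 1203 / 600 = 2.005 min
Convert return speed to m/min: 31 * 1000/60 = 516.6666667 m/min
Return time = 1203 / 516.6666667 = 2.328387097 min
Total cycle time:
= 5.2 + 2.005 + 1.3 + 2.328387097 + 1.8
= 12.6334 min

12.6334 min


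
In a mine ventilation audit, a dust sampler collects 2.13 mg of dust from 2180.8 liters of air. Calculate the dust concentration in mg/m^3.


Convert liters to m^3: 1 m^3 = 1000 L
Concentration = mass / volume * 1000
= 2.13 / 2180.8 * 1000
= 0.000976705796 * 1000
= 0.9767 mg/m^3

0.9767 mg/m^3


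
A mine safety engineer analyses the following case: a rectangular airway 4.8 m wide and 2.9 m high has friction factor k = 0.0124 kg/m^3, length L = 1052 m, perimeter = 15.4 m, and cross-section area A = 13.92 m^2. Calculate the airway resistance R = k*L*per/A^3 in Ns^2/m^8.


Compute the numerator:
k * L * per = 0.0124 * 1052 * 15.4
= 200.88992
Compute the denominator:
A^3 = 13.92^3 = 2697.228288
Resistance:
R = 200.88992 / 2697.228288
= 0.0745 Ns^2/m^8

0.0745 Ns^2/m^8


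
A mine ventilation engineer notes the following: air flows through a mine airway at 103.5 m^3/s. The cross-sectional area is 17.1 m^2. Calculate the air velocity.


6.0526 m/s

Velocity = flow rate / cross-sectional area
= 103.5 / 17.1
= 6.0526 m/s


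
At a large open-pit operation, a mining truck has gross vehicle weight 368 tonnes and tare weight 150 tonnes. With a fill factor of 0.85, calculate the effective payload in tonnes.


Maximum payload = gross - tare
= 368 - 150 = 218 tonnes
Effective payload = max payload * fill factor
= 218 * 0.85
= 185.3 tonnes

185.3 tonnes


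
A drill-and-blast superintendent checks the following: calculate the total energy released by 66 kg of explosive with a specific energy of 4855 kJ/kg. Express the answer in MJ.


Energy = mass * specific_energy / 1000
= 66 * 4855 / 1000
= 320430 / 1000
= 320.43 MJ

320.43 MJ


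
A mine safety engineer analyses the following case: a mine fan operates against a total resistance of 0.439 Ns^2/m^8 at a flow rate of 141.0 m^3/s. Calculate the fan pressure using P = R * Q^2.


Compute Q^2:
Q^2 = 141.0^2 = 19881.0
Compute pressure:
P = R * Q^2 = 0.439 * 19881.0
= 8727.759 Pa

8727.759 Pa


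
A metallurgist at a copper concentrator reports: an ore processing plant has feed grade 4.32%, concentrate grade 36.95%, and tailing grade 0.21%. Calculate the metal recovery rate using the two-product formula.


95.6827%

Using the two-product formula:
R = 100 * c * (f - t) / (f * (c - t))
Numerator = 100 * 36.95 * (4.32 - 0.21)
= 100 * 36.95 * 4.11
= 15186.45
Denominator = 4.32 * (36.95 - 0.21)
= 4.32 * 36.74
= 158.7168
R = 15186.45 / 158.7168
= 95.6827%


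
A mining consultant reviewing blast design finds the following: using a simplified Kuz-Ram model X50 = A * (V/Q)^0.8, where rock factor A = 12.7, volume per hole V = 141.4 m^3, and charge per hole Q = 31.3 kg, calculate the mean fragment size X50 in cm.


42.4353 cm

Compute V/Q:
V/Q = 141.4 / 31.3 = 4.517571885
Raise to the power 0.8:
(V/Q)^0.8 = 4.517571885^0.8 = 3.341366065
Multiply by A:
X50 = 12.7 * 3.341366065
= 42.4353 cm


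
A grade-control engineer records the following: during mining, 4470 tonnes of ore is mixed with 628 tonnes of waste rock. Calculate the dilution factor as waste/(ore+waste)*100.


Total material = ore + waste
= 4470 + 628 = 5098 tonnes
Dilution = waste / total * 100
= 628 / 5098 * 100
= 0.123185563 * 100
= 12.3186%

12.3186%


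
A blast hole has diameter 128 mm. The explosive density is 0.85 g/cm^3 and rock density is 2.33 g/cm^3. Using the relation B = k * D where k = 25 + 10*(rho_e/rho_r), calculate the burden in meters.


3.667 m

First, compute k:
rho_e / rho_r = 0.85 / 2.33 = 0.364806867
k = 25 + 10 * 0.364806867 = 28.64806867
Then, compute burden:
B = k * D / 1000 = 28.64806867 * 128 / 1000
= 3666.95279 / 1000
= 3.667 m


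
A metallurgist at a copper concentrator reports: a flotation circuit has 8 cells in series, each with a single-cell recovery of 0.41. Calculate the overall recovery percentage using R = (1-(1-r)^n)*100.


Complement of single-cell recovery:
1 - r = 1 - 0.41 = 0.59
Raise to power n:
(1 - r)^8 = 0.59^8 = 0.01468304376
Overall recovery:
R = (1 - 0.01468304376) * 100
= 98.5317%

98.5317%


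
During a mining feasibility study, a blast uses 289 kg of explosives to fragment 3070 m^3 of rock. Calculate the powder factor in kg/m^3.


0.0941 kg/m^3

Powder factor = explosive mass / rock volume
= 289 / 3070
= 0.0941 kg/m^3


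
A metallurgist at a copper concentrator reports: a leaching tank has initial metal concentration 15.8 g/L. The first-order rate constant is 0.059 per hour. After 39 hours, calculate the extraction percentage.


Compute the exponent:
-k * t = -0.059 * 39 = -2.301
Remaining concentration:
C = 15.8 * exp(-2.301)
= 15.8 * 0.100158635
= 1.582506433 g/L
Extracted = 15.8 - 1.582506433 = 14.21749357 g/L
Extraction % = 14.21749357 / 15.8 * 100
= 89.9841%

89.9841%


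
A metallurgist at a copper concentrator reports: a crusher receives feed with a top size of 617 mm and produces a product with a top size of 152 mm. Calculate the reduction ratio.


4.0592

Reduction ratio = feed size / product size
= 617 / 152
= 4.0592


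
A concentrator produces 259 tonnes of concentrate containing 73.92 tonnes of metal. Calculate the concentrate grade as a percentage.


28.5405%

Grade = (metal in concentrate / concentrate mass) * 100
= (73.92 / 259) * 100
= 0.2854054054 * 100
= 28.5405%


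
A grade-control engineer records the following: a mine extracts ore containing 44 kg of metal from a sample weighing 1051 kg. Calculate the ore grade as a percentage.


4.1865%

Ore grade = (metal mass / ore mass) * 100
= (44 / 1051) * 100
= 0.04186489058 * 100
= 4.1865%


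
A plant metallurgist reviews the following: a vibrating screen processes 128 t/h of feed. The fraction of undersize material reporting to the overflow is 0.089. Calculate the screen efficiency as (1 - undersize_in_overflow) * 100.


91.1%

Screen efficiency = (1 - fraction of undersize in overflow) * 100
= (1 - 0.089) * 100
= 0.911 * 100
= 91.1%


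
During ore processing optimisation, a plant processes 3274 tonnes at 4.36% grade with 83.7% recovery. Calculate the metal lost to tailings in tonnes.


23.2677 tonnes

Total metal in feed:
= 3274 * 4.36 / 100 = 142.7464 tonnes
Metal recovered:
= 142.7464 * 83.7 / 100 = 119.4787368 tonnes
Metal lost to tailings:
= 142.7464 - 119.4787368
= 23.2677 tonnes


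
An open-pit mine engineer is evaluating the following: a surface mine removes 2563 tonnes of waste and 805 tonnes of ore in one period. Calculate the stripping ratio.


3.1839

Stripping ratio = waste tonnage / ore tonnage
= 2563 / 805
= 3.1839


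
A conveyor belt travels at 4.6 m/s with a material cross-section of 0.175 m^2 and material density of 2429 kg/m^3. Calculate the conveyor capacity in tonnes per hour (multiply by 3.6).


7039.242 t/h

Volumetric flow = speed * area
= 4.6 * 0.175 = 0.805 m^3/s
Mass flow = volumetric * density
= 0.805 * 2429 = 1955.345 kg/s
Convert to t/h: multiply by 3.6
Capacity = 1955.345 * 3.6
= 7039.242 t/h


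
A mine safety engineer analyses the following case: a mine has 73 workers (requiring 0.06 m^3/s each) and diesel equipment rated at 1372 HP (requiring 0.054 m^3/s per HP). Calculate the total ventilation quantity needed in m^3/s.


78.468 m^3/s

Airflow for workers:
Q_people = 73 * 0.06 = 4.38 m^3/s
Airflow for diesel equipment:
Q_diesel = 1372 * 0.054 = 74.088 m^3/s
Total ventilation:
Q_total = 4.38 + 74.088
= 78.468 m^3/s


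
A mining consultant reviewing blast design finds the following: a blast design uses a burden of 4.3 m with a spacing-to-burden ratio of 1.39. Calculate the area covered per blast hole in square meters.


25.7011 m^2

First, find the spacing:
Spacing = burden * ratio = 4.3 * 1.39
= 5.977 m
Then, calculate the area:
Area = burden * spacing = 4.3 * 5.977
= 25.7011 m^2


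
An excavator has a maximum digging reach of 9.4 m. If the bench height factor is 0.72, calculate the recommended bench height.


Bench height = reach * factor
= 9.4 * 0.72
= 6.768 m

6.768 m


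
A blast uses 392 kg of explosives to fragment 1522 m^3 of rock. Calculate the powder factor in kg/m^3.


0.2576 kg/m^3

Powder factor = explosive mass / rock volume
= 392 / 1522
= 0.2576 kg/m^3


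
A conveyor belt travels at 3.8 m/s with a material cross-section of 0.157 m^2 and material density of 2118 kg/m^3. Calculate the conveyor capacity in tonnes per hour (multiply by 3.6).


4548.9557 t/h

Volumetric flow = speed * area
= 3.8 * 0.157 = 0.5966 m^3/s
Mass flow = volumetric * density
= 0.5966 * 2118 = 1263.5988 kg/s
Convert to t/h: multiply by 3.6
Capacity = 1263.5988 * 3.6
= 4548.9557 t/h


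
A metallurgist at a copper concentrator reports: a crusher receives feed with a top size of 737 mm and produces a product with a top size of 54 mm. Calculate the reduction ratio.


13.6481

Reduction ratio = feed size / product size
= 737 / 54
= 13.6481


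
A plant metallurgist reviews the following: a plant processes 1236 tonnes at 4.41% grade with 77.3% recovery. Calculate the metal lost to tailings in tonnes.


Total metal in feed:
= 1236 * 4.41 / 100 = 54.5076 tonnes
Metal recovered:
= 54.5076 * 77.3 / 100 = 42.1343748 tonnes
Metal lost to tailings:
= 54.5076 - 42.1343748
= 12.3732 tonnes

12.3732 tonnes


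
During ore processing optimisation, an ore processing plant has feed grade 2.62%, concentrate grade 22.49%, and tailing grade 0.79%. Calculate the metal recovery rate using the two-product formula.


Using the two-product formula:
R = 100 * c * (f - t) / (f * (c - t))
Numerator = 100 * 22.49 * (2.62 - 0.79)
= 100 * 22.49 * 1.83
= 4115.67
Denominator = 2.62 * (22.49 - 0.79)
= 2.62 * 21.7
= 56.854
R = 4115.67 / 56.854
= 72.3902%

72.3902%


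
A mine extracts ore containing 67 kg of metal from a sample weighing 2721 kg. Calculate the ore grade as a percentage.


Ore grade = (metal mass / ore mass) * 100
= (67 / 2721) * 100
= 0.02462330026 * 100
= 2.4623%

2.4623%


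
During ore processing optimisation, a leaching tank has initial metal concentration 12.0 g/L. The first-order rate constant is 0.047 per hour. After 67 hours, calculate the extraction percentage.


Compute the exponent:
-k * t = -0.047 * 67 = -3.149
Remaining concentration:
C = 12.0 * exp(-3.149)
= 12.0 * 0.04289500043
= 0.5147400051 g/L
Extracted = 12.0 - 0.5147400051 = 11.48525999 g/L
Extraction % = 11.48525999 / 12.0 * 100
= 95.7105%

95.7105%


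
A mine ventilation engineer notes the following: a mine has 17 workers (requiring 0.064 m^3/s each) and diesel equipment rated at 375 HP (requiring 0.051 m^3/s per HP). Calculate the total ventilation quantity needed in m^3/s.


Airflow for workers:
Q_people = 17 * 0.064 = 1.088 m^3/s
Airflow for diesel equipment:
Q_diesel = 375 * 0.051 = 19.125 m^3/s
Total ventilation:
Q_total = 1.088 + 19.125
= 20.213 m^3/s

20.213 m^3/s


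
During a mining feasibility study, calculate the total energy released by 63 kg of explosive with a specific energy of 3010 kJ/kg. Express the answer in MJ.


Energy = mass * specific_energy / 1000
= 63 * 3010 / 1000
= 189630 / 1000
= 189.63 MJ

189.63 MJ


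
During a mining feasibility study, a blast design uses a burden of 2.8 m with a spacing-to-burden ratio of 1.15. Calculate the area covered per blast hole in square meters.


9.016 m^2

First, find the spacing:
Spacing = burden * ratio = 2.8 * 1.15
= 3.22 m
Then, calculate the area:
Area = burden * spacing = 2.8 * 3.22
= 9.016 m^2


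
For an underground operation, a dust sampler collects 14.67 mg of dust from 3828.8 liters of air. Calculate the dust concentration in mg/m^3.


Convert liters to m^3: 1 m^3 = 1000 L
Concentration = mass / volume * 1000
= 14.67 / 3828.8 * 1000
= 0.003831487672 * 1000
= 3.8315 mg/m^3

3.8315 mg/m^3


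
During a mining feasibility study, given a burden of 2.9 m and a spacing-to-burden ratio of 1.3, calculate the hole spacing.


3.77 m

Spacing = burden * ratio
= 2.9 * 1.3
= 3.77 m


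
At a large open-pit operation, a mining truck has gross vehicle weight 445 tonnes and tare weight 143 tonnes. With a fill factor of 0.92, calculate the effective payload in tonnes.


277.84 tonnes

Maximum payload = gross - tare
= 445 - 143 = 302 tonnes
Effective payload = max payload * fill factor
= 302 * 0.92
= 277.84 tonnes


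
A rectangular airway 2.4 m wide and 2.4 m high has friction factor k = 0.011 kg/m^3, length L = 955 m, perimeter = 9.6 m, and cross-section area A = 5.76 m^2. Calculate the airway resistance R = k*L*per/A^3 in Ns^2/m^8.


0.5277 Ns^2/m^8

Compute the numerator:
k * L * per = 0.011 * 955 * 9.6
= 100.848
Compute the denominator:
A^3 = 5.76^3 = 191.102976
Resistance:
R = 100.848 / 191.102976
= 0.5277 Ns^2/m^8


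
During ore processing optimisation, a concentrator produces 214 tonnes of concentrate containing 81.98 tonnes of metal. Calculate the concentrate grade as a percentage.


38.3084%

Grade = (metal in concentrate / concentrate mass) * 100
= (81.98 / 214) * 100
= 0.3830841121 * 100
= 38.3084%


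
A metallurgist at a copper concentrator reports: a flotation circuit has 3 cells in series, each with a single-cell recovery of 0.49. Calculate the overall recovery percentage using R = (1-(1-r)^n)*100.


Complement of single-cell recovery:
1 - r = 1 - 0.49 = 0.51
Raise to power n:
(1 - r)^3 = 0.51^3 = 0.132651
Overall recovery:
R = (1 - 0.132651) * 100
= 86.7349%

86.7349%


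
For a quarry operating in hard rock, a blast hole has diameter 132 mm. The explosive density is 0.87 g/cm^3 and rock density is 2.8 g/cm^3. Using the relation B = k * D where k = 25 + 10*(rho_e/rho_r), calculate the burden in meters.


3.7101 m

First, compute k:
rho_e / rho_r = 0.87 / 2.8 = 0.3107142857
k = 25 + 10 * 0.3107142857 = 28.10714286
Then, compute burden:
B = k * D / 1000 = 28.10714286 * 132 / 1000
= 3710.142857 / 1000
= 3.7101 m


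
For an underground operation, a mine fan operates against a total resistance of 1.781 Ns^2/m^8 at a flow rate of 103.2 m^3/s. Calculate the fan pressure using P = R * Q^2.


18968.0774 Pa

Compute Q^2:
Q^2 = 103.2^2 = 10650.24
Compute pressure:
P = R * Q^2 = 1.781 * 10650.24
= 18968.0774 Pa


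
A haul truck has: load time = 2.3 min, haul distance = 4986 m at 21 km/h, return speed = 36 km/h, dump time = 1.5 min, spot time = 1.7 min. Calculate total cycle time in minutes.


Convert haul speed to m/min: 21 * 1000/60 = 350 m/min
Haul time = 4986 / 350 = 14.24571429 min
Convert return speed to m/min: 36 * 1000/60 = 600 m/min
Return time = 4986 / 600 = 8.31 min
Total cycle time:
= 2.3 + 14.24571429 + 1.5 + 8.31 + 1.7
= 28.0557 min

28.0557 min


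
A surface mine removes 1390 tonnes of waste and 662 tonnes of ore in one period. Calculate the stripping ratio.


Stripping ratio = waste tonnage / ore tonnage
= 1390 / 662
= 2.0997

2.0997


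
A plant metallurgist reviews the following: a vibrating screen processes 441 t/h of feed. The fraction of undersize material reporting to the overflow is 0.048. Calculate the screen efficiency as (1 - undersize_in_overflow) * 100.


95.2%

Screen efficiency = (1 - fraction of undersize in overflow) * 100
= (1 - 0.048) * 100
= 0.952 * 100
= 95.2%


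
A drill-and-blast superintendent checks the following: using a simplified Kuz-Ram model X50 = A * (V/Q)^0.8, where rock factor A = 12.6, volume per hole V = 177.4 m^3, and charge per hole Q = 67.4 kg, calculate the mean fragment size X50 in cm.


27.3279 cm

Compute V/Q:
V/Q = 177.4 / 67.4 = 2.632047478
Raise to the power 0.8:
(V/Q)^0.8 = 2.632047478^0.8 = 2.168877259
Multiply by A:
X50 = 12.6 * 2.168877259
= 27.3279 cm


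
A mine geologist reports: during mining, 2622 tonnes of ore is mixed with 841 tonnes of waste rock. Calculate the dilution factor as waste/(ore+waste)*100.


24.2853%

Total material = ore + waste
= 2622 + 841 = 3463 tonnes
Dilution = waste / total * 100
= 841 / 3463 * 100
= 0.2428530176 * 100
= 24.2853%


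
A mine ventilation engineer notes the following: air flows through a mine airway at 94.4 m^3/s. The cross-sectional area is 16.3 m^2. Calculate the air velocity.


5.7914 m/s

Velocity = flow rate / cross-sectional area
= 94.4 / 16.3
= 5.7914 m/s


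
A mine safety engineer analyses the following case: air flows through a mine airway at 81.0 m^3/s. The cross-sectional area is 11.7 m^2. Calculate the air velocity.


Velocity = flow rate / cross-sectional area
= 81.0 / 11.7
= 6.9231 m/s

6.9231 m/s


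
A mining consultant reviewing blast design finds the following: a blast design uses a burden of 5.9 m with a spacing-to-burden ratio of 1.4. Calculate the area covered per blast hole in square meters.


First, find the spacing:
Spacing = burden * ratio = 5.9 * 1.4
= 8.26 m
Then, calculate the area:
Area = burden * spacing = 5.9 * 8.26
= 48.734 m^2

48.734 m^2


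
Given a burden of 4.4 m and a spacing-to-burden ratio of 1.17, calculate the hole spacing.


Spacing = burden * ratio
= 4.4 * 1.17
= 5.148 m

5.148 m


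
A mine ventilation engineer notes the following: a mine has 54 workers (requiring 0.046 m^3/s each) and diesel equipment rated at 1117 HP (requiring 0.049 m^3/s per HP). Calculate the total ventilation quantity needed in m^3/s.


57.217 m^3/s

Airflow for workers:
Q_people = 54 * 0.046 = 2.484 m^3/s
Airflow for diesel equipment:
Q_diesel = 1117 * 0.049 = 54.733 m^3/s
Total ventilation:
Q_total = 2.484 + 54.733
= 57.217 m^3/s


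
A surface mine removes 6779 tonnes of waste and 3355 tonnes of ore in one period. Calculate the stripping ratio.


Stripping ratio = waste tonnage / ore tonnage
= 6779 / 3355
= 2.0206

2.0206
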